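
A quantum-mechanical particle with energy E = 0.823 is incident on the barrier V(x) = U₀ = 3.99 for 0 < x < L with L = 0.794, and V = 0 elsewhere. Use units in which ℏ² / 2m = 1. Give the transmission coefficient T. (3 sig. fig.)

T = 0.149

E < U₀: inside the barrier ψ ∝ e^{±κx} with κ = √(2m(U₀ − E))/ℏ = 1.780.
κL = 1.413, sinh(κL) = 1.932.
Matching ψ, ψ′ at both faces gives T = [1 + U₀² sinh²(κL) / (4E(U₀ − E))]⁻¹ = 1/6.702 = 0.149.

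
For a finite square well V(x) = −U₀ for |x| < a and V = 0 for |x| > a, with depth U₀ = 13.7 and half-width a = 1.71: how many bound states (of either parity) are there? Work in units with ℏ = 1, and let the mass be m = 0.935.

N = 6

Define the well-strength parameter z₀ = (a/ℏ)√(2mU₀) = 1.71 × √(2·0.935·13.7) = 8.655.
The even/odd transcendental equations gain one root per π/2 in z₀, giving N = 1 + ⌊2z₀/π⌋ = 1 + ⌊5.510⌋ = 6.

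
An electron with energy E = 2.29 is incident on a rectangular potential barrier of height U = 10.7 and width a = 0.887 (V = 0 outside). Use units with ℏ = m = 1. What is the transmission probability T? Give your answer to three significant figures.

T = 0.00186

Since E < U the interior solution is evanescent with decay constant κ = √(2m(U − E))/ℏ = 4.101.
κa = 3.638, sinh(κa) = 18.99.
The exact tunnelling result is T⁻¹ = 1 + U² sinh²(κa) / [4E(U − E)] = 537.0, so T = 0.00186.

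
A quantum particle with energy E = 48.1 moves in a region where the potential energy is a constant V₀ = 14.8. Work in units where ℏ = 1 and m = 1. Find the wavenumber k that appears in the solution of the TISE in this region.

With E > V₀ the solution is oscillatory, ψ ∝ e^{±ikx} with k = √(2m(E − V₀))/ℏ.
k = √(2 × 1 × 33.3) = 8.161.

k = 8.16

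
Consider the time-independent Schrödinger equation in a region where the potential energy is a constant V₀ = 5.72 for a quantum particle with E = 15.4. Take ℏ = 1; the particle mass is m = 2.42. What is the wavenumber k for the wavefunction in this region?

With E > V₀ the solution is oscillatory, ψ ∝ e^{±ikx} with k = √(2m(E − V₀))/ℏ.
k = √(2 × 2.42 × 9.68) = 6.845.

k = 6.84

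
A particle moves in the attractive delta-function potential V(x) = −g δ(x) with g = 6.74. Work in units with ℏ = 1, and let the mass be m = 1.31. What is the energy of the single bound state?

For x ≠ 0 the bound state is ψ ∝ e^{−κ|x|}; integrating the TISE across the delta gives the cusp condition 2κ = 2mg/ℏ², so κ = 8.829.
Then E = −ℏ²κ²/(2m) = −mg²/(2ℏ²) = -29.76.

E = -29.8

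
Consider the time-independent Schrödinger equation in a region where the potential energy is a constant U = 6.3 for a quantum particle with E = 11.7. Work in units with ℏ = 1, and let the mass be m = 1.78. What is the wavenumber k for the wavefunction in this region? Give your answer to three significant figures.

With E > U the solution is oscillatory, ψ ∝ e^{±ikx} with k = √(2m(E − U))/ℏ.
k = √(2 × 1.78 × 5.4) = 4.385.

k = 4.38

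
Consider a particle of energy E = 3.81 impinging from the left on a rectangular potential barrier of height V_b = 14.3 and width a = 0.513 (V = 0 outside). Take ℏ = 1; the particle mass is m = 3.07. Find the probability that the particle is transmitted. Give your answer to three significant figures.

Since E < V_b the interior solution is evanescent with decay constant κ = √(2m(V_b − E))/ℏ = 8.025.
κa = 4.117, sinh(κa) = 30.68.
The exact tunnelling result is T⁻¹ = 1 + V_b² sinh²(κa) / [4E(V_b − E)] = 1205, so T = 0.000830.

T = 0.000830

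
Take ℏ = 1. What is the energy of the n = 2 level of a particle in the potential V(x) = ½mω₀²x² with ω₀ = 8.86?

The oscillator eigenvalues are E_n = ℏω₀(n + ½), so E_2 = 8.86 × 2.5 = 22.15.

E = 22.2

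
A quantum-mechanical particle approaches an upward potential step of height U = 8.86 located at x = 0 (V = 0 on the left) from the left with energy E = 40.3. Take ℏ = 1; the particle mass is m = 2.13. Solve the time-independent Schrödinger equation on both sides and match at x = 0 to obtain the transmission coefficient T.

On each side the TISE gives plane waves with k = √(2m(E − V))/ℏ: k₁ = √(2·2.13·40.3) = 13.10, k₂ = √(2·2.13·31.44) = 11.57.
Continuity of ψ and ψ′ at the step yields the reflection amplitude r = (k₁ − k₂)/(k₁ + k₂) = 0.06199; thus R = |r|² = 0.003843, T = 0.9962.

T = 0.996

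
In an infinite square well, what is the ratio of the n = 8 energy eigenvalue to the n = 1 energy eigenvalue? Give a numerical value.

64

E_n = n²π²ℏ²/(2mL²) so the ratio is n₂²/n₁² = 64/1 = 64.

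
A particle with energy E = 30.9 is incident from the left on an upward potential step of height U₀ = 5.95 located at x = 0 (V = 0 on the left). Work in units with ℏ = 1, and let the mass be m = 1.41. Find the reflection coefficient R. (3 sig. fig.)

On each side the TISE gives plane waves with k = √(2m(E − V))/ℏ: k₁ = √(2·1.41·30.9) = 9.335, k₂ = √(2·1.41·24.95) = 8.388.
Matching ψ and ψ′ at x = 0 gives r = (k₁ − k₂)/(k₁ + k₂), so R = r² = 0.002854 and T = 1 − R = 0.9971.

R = 0.00285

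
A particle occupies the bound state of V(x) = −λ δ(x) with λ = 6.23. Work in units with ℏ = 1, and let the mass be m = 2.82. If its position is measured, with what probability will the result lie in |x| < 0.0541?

The normalised bound state is ψ = √κ e^{−κ|x|} with κ = mλ/ℏ² = 17.57.
P(|x| < d) = ∫_{−d}^{d} κ e^{−2κ|x|} dx = 1 − e^{−2κd} = 1 − e^{−1.901} = 0.8506.

P = 0.851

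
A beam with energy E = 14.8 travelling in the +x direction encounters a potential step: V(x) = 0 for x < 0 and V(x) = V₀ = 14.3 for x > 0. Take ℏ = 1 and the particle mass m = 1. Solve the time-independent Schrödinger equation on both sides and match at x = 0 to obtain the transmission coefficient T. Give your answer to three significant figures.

T = 0.525

The wavenumbers are k₁ = √(2mE)/ℏ = 5.441 on the left and k₂ = √(2m(E − V₀))/ℏ = 1.000 on the right.
Matching ψ and ψ′ at x = 0 gives r = (k₁ − k₂)/(k₁ + k₂), so R = r² = 0.4754 and T = 1 − R = 0.5246.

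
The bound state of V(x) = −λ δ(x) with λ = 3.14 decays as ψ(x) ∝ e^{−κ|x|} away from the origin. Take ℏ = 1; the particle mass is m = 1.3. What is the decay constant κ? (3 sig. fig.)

κ = 4.08

Integrate −(ℏ²/2m)ψ'' − λδ(x)ψ = Eψ from −ε to +ε: the ψ'' term gives ψ'(0⁺) − ψ'(0⁻) and the δ term gives −(2mλ/ℏ²)ψ(0).
With ψ ∝ e^{−κ|x|} this yields −2κ = −2mλ/ℏ², so κ = mλ/ℏ² = 4.082.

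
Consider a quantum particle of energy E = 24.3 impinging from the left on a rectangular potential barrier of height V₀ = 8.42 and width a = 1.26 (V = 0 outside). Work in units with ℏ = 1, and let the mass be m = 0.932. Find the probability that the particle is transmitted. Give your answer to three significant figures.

E > V₀: inside the barrier k₂ = √(2m(E − V₀))/ℏ = 5.441, k₂a = 6.855.
T = [1 + V₀² sin²(k₂a) / (4E(E − V₀))]⁻¹ = 1/1.013 = 0.987.

T = 0.987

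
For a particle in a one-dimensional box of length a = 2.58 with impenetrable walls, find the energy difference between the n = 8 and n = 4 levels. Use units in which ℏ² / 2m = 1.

E_n = n²π²ℏ²/(2ma²), so ΔE = (8² − 4²) π²ℏ²/(2ma²).
ΔE = 48 × π² / (2 × 0.5 × 2.58²) = 71.17.

ΔE = 71.2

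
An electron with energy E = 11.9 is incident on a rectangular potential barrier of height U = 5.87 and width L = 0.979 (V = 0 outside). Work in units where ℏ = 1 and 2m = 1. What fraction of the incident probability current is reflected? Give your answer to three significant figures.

R = 0.0515

E > U: inside the barrier k₂ = √(2m(E − U))/ℏ = 2.456, k₂L = 2.404.
Matching at both interfaces gives T⁻¹ = 1 + U² sin²(k₂L) / [4E(E − U)] = 1.054, hence T = 0.949.
R = 1 − T = 0.0515.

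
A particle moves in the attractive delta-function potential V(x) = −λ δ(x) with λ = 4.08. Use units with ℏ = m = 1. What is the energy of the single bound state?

The bound state is ψ(x) = √κ e^{−κ|x|}. The derivative jump ψ'(0⁺) − ψ'(0⁻) = −(2mλ/ℏ²)ψ(0) fixes κ = mλ/ℏ² = 4.080.
Then E = −ℏ²κ²/(2m) = −mλ²/(2ℏ²) = -8.323.

E = -8.32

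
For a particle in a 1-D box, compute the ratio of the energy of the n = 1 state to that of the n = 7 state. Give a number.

0.0204082

E_n = n²π²ℏ²/(2mL²) so the ratio is n₂²/n₁² = 1/49 = 0.0204082.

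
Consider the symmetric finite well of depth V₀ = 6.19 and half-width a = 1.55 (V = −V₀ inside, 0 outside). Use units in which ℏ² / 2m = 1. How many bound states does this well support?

Define the well-strength parameter z₀ = (a/ℏ)√(2mV₀) = 1.55 × √(2·0.5·6.19) = 3.856.
The even/odd transcendental equations gain one root per π/2 in z₀, giving N = 1 + ⌊2z₀/π⌋ = 1 + ⌊2.455⌋ = 3.

N = 3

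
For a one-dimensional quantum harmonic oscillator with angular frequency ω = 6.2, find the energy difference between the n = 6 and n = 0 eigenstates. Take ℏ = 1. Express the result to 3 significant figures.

E_n = ℏω(n + ½), so ΔE = (6 − 0) ℏω = 6 × 6.2 = 37.20.

ΔE = 37.2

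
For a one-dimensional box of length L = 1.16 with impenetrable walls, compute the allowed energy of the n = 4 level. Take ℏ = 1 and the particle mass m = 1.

The infinite-well eigenfunctions ψ_n = √(2/L) sin(nπx/L) vanish at both walls, giving E_n = n²π²ℏ²/(2mL²).
E_4 = 4² × π² / (2 × 1 × 1.16²) = 58.68.

E = 58.7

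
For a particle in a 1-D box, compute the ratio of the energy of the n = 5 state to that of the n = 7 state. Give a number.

0.510204

E_n = n²π²ℏ²/(2mL²) so the ratio is n₂²/n₁² = 25/49 = 0.510204.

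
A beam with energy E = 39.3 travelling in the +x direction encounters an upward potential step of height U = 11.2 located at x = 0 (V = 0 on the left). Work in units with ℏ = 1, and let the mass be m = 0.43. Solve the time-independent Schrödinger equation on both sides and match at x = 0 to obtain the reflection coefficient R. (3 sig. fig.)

On each side the TISE gives plane waves with k = √(2m(E − V))/ℏ: k₁ = √(2·0.43·39.3) = 5.814, k₂ = √(2·0.43·28.1) = 4.916.
Matching ψ and ψ′ at x = 0 gives r = (k₁ − k₂)/(k₁ + k₂), so R = r² = 0.007000 and T = 1 − R = 0.9930.

R = 0.00700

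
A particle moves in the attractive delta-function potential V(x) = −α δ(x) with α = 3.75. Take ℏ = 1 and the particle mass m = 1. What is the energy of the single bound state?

E = -7.03

For x ≠ 0 the bound state is ψ ∝ e^{−κ|x|}; integrating the TISE across the delta gives the cusp condition 2κ = 2mα/ℏ², so κ = 3.750.
Then E = −ℏ²κ²/(2m) = −mα²/(2ℏ²) = -7.031.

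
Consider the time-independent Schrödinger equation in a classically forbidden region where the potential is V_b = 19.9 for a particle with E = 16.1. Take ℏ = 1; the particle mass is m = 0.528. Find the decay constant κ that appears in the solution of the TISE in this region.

κ = 2.00

Since E < V_b the TISE in this region is ψ'' = κ²ψ with κ = √(2m(V_b − E))/ℏ.
κ = √(2 × 0.528 × 3.8) = 2.003.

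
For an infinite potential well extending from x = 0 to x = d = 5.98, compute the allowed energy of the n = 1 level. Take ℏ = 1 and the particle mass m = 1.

The infinite-well eigenfunctions ψ_n = √(2/d) sin(nπx/d) vanish at both walls, giving E_n = n²π²ℏ²/(2md²).
E_1 = 1² × π² / (2 × 1 × 5.98²) = 0.1380.

E = 0.138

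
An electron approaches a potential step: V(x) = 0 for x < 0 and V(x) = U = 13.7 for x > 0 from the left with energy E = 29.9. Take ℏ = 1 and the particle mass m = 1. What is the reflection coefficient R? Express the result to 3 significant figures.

On each side the TISE gives plane waves with k = √(2m(E − V))/ℏ: k₁ = √(2·1·29.9) = 7.733, k₂ = √(2·1·16.2) = 5.692.
Matching ψ and ψ′ at x = 0 gives r = (k₁ − k₂)/(k₁ + k₂), so R = r² = 0.02311 and T = 1 − R = 0.9769.

R = 0.0231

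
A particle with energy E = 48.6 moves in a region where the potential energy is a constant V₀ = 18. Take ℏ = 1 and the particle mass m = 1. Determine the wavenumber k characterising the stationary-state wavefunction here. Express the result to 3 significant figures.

k = 7.82

With E > V₀ the solution is oscillatory, ψ ∝ e^{±ikx} with k = √(2m(E − V₀))/ℏ.
k = √(2 × 1 × 30.6) = 7.823.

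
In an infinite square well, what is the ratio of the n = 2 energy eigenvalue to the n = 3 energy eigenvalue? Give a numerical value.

E_n = n²π²ℏ²/(2mL²) so the ratio is n₂²/n₁² = 4/9 = 0.444444.

0.444444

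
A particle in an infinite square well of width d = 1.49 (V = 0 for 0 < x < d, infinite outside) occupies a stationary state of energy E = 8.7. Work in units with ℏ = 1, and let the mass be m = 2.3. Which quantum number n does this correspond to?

From E_n = n²π²ℏ²/(2md²) invert to n = √(2md²E)/(πℏ).
n = (1.49/π) × √(2 × 2.3 × 8.7) = 3.000 → n = 3.

n = 3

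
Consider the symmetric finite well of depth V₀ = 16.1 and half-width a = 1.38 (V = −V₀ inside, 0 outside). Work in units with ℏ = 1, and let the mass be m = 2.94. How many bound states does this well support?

N = 9

Define the well-strength parameter z₀ = (a/ℏ)√(2mV₀) = 1.38 × √(2·2.94·16.1) = 13.43.
A new bound state (alternating even/odd) appears each time z₀ passes a multiple of π/2, so N = ⌊2z₀/π⌋ + 1 = ⌊8.548⌋ + 1 = 9.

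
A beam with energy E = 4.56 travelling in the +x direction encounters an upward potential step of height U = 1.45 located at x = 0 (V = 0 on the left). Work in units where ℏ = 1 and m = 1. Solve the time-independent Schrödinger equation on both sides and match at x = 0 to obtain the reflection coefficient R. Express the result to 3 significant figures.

R = 0.00910

The wavenumbers are k₁ = √(2mE)/ℏ = 3.020 on the left and k₂ = √(2m(E − U))/ℏ = 2.494 on the right.
Matching ψ and ψ′ at x = 0 gives r = (k₁ − k₂)/(k₁ + k₂), so R = r² = 0.009098 and T = 1 − R = 0.9909.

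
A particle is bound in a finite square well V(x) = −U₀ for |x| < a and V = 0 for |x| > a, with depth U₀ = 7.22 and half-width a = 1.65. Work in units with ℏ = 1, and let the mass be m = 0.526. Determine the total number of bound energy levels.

N = 3

The dimensionless depth is z₀ = a√(2mU₀)/ℏ = 1.65 × √(7.595) = 4.547.
The even/odd transcendental equations gain one root per π/2 in z₀, giving N = 1 + ⌊2z₀/π⌋ = 1 + ⌊2.895⌋ = 3.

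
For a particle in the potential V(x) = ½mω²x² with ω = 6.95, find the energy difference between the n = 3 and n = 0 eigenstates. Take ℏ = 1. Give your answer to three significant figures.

ΔE = 20.9

E_n = ℏω(n + ½), so ΔE = (3 − 0) ℏω = 3 × 6.95 = 20.85.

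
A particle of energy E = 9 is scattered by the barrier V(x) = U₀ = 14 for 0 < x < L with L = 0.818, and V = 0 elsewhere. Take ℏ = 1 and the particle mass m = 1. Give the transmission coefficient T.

Since E < U₀ the interior solution is evanescent with decay constant κ = √(2m(U₀ − E))/ℏ = 3.162.
κL = 2.587, sinh(κL) = 6.606.
Matching ψ, ψ′ at both faces gives T = [1 + U₀² sinh²(κL) / (4E(U₀ − E))]⁻¹ = 1/48.51 = 0.0206.

T = 0.0206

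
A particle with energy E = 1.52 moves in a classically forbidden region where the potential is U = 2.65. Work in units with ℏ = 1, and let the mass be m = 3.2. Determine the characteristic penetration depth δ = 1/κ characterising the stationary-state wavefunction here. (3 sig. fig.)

Since E < U the TISE in this region is ψ'' = κ²ψ with κ = √(2m(U − E))/ℏ.
κ = √(2 × 3.2 × 1.13) = 2.689. The penetration depth is δ = 1/κ = 0.372.

δ = 0.372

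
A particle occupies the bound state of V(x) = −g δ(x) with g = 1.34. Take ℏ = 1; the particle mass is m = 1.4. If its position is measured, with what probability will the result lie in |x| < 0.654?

The normalised bound state is ψ = √κ e^{−κ|x|} with κ = mg/ℏ² = 1.876.
P(|x| < d) = ∫_{−d}^{d} κ e^{−2κ|x|} dx = 1 − e^{−2κd} = 1 − e^{−2.454} = 0.9140.

P = 0.914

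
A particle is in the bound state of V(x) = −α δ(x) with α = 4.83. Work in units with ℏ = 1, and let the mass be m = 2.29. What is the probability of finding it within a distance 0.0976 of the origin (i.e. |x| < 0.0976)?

P = 0.885

The normalised bound state is ψ = √κ e^{−κ|x|} with κ = mα/ℏ² = 11.06.
P(|x| < d) = ∫_{−d}^{d} κ e^{−2κ|x|} dx = 1 − e^{−2κd} = 1 − e^{−2.159} = 0.8846.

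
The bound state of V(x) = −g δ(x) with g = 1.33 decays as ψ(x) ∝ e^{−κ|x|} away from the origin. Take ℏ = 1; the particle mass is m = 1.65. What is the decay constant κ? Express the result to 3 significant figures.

κ = 2.19

Integrate −(ℏ²/2m)ψ'' − gδ(x)ψ = Eψ from −ε to +ε: the ψ'' term gives ψ'(0⁺) − ψ'(0⁻) and the δ term gives −(2mg/ℏ²)ψ(0).
With ψ ∝ e^{−κ|x|} this yields −2κ = −2mg/ℏ², so κ = mg/ℏ² = 2.195.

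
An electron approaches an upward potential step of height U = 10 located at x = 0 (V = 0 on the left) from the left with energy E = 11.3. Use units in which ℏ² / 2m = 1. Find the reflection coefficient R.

R = 0.243

The wavenumbers are k₁ = √(2mE)/ℏ = 3.362 on the left and k₂ = √(2m(E − U))/ℏ = 1.140 on the right.
Matching ψ and ψ′ at x = 0 gives r = (k₁ − k₂)/(k₁ + k₂), so R = r² = 0.2435 and T = 1 − R = 0.7565.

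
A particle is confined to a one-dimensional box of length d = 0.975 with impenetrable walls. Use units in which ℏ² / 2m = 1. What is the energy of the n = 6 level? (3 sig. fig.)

The infinite-well eigenfunctions ψ_n = √(2/d) sin(nπx/d) vanish at both walls, giving E_n = n²π²ℏ²/(2md²).
E_6 = 6² × π² / (2 × 0.5 × 0.975²) = 373.8.

E = 374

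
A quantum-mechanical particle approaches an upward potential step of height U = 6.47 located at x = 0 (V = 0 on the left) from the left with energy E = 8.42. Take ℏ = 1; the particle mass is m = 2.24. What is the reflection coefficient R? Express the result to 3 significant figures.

The wavenumbers are k₁ = √(2mE)/ℏ = 6.142 on the left and k₂ = √(2m(E − U))/ℏ = 2.956 on the right.
Continuity of ψ and ψ′ at the step yields the reflection amplitude r = (k₁ − k₂)/(k₁ + k₂) = 0.3502; thus R = |r|² = 0.1227, T = 0.8773.

R = 0.123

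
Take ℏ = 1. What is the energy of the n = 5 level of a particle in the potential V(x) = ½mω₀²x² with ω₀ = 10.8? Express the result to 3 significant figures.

E = 59.4

The oscillator eigenvalues are E_n = ℏω₀(n + ½), so E_5 = 10.8 × 5.5 = 59.40.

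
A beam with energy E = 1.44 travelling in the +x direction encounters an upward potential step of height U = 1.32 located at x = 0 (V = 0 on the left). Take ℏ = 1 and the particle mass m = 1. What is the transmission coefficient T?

T = 0.695

The wavenumbers are k₁ = √(2mE)/ℏ = 1.697 on the left and k₂ = √(2m(E − U))/ℏ = 0.4899 on the right.
Matching ψ and ψ′ at x = 0 gives r = (k₁ − k₂)/(k₁ + k₂), so R = r² = 0.3047 and T = 1 − R = 0.6953.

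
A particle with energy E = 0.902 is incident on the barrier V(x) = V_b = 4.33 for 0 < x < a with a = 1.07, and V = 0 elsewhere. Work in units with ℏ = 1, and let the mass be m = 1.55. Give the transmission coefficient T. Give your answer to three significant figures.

Since E < V_b the interior solution is evanescent with decay constant κ = √(2m(V_b − E))/ℏ = 3.260.
κa = 3.488, sinh(κa) = 16.35.
Matching ψ, ψ′ at both faces gives T = [1 + V_b² sinh²(κa) / (4E(V_b − E))]⁻¹ = 1/406.0 = 0.00246.

T = 0.00246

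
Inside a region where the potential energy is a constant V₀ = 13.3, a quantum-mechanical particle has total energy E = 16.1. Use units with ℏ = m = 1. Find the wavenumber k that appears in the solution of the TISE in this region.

k = 2.37

With E > V₀ the solution is oscillatory, ψ ∝ e^{±ikx} with k = √(2m(E − V₀))/ℏ.
k = √(2 × 1 × 2.8) = 2.366.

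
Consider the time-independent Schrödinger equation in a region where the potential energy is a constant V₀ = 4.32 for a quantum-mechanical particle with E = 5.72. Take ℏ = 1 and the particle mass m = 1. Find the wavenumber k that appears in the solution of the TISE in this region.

With E > V₀ the solution is oscillatory, ψ ∝ e^{±ikx} with k = √(2m(E − V₀))/ℏ.
k = √(2 × 1 × 1.4) = 1.673.

k = 1.67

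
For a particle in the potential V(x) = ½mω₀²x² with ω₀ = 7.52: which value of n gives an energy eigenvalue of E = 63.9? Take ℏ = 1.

Invert E_n = (n + ½)ℏω₀: n = E/ℏω₀ − ½ = 7.997, so n = 8.

n = 8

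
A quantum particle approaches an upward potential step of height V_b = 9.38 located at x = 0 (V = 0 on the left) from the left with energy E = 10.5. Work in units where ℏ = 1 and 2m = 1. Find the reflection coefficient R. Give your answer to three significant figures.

R = 0.258

The wavenumbers are k₁ = √(2mE)/ℏ = 3.240 on the left and k₂ = √(2m(E − V_b))/ℏ = 1.058 on the right.
Continuity of ψ and ψ′ at the step yields the reflection amplitude r = (k₁ − k₂)/(k₁ + k₂) = 0.5076; thus R = |r|² = 0.2577, T = 0.7423.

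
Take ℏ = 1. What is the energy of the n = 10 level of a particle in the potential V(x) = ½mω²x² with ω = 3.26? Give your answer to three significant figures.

The oscillator eigenvalues are E_n = ℏω(n + ½), so E_10 = 3.26 × 10.5 = 34.23.

E = 34.2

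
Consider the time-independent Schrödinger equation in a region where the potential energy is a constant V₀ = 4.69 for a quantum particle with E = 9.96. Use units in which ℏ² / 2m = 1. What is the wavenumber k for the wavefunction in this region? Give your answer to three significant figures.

With E > V₀ the solution is oscillatory, ψ ∝ e^{±ikx} with k = √(2m(E − V₀))/ℏ.
k = √(2 × 0.5 × 5.27) = 2.296.

k = 2.30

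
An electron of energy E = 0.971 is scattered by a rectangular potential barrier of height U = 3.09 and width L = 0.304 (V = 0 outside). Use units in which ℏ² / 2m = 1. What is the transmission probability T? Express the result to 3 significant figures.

Since E < U the interior solution is evanescent with decay constant κ = √(2m(U − E))/ℏ = 1.456.
κL = 0.4425, sinh(κL) = 0.4571.
The exact tunnelling result is T⁻¹ = 1 + U² sinh²(κL) / [4E(U − E)] = 1.242, so T = 0.805.

T = 0.805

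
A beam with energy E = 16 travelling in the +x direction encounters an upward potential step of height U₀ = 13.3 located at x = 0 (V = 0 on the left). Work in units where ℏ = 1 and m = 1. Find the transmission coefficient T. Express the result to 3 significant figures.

On each side the TISE gives plane waves with k = √(2m(E − V))/ℏ: k₁ = √(2·1·16) = 5.657, k₂ = √(2·1·2.7) = 2.324.
Continuity of ψ and ψ′ at the step yields the reflection amplitude r = (k₁ − k₂)/(k₁ + k₂) = 0.4176; thus R = |r|² = 0.1744, T = 0.8256.

T = 0.826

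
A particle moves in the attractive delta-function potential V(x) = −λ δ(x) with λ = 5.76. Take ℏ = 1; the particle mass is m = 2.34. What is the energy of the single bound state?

For x ≠ 0 the bound state is ψ ∝ e^{−κ|x|}; integrating the TISE across the delta gives the cusp condition 2κ = 2mλ/ℏ², so κ = 13.48.
Then E = −ℏ²κ²/(2m) = −mλ²/(2ℏ²) = -38.82.

E = -38.8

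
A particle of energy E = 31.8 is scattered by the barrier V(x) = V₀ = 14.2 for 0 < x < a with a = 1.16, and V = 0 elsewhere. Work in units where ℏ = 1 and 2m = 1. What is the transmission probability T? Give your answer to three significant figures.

E > V₀: inside the barrier k₂ = √(2m(E − V₀))/ℏ = 4.195, k₂a = 4.866.
Matching at both interfaces gives T⁻¹ = 1 + V₀² sin²(k₂a) / [4E(E − V₀)] = 1.088, hence T = 0.919.

T = 0.919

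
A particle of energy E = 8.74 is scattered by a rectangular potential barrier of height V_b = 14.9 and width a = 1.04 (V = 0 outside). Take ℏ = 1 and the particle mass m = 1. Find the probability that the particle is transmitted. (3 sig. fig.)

Since E < V_b the interior solution is evanescent with decay constant κ = √(2m(V_b − E))/ℏ = 3.510.
κa = 3.650, sinh(κa) = 19.23.
The exact tunnelling result is T⁻¹ = 1 + V_b² sinh²(κa) / [4E(V_b − E)] = 382.3, so T = 0.00262.

T = 0.00262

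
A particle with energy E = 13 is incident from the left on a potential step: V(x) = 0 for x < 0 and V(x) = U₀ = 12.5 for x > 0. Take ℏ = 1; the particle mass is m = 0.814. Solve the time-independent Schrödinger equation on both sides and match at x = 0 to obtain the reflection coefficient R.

The wavenumbers are k₁ = √(2mE)/ℏ = 4.600 on the left and k₂ = √(2m(E − U₀))/ℏ = 0.9022 on the right.
Continuity of ψ and ψ′ at the step yields the reflection amplitude r = (k₁ − k₂)/(k₁ + k₂) = 0.6721; thus R = |r|² = 0.4517, T = 0.5483.

R = 0.452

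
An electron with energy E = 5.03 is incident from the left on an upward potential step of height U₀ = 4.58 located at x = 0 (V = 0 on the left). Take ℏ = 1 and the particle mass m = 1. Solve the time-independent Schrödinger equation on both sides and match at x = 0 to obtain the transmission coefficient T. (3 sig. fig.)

The wavenumbers are k₁ = √(2mE)/ℏ = 3.172 on the left and k₂ = √(2m(E − U₀))/ℏ = 0.9487 on the right.
Matching ψ and ψ′ at x = 0 gives r = (k₁ − k₂)/(k₁ + k₂), so R = r² = 0.2911 and T = 1 − R = 0.7089.

T = 0.709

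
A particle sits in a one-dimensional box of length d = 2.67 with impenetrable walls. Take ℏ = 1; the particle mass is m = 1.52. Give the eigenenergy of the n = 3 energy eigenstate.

E = 4.10

Requiring ψ(0) = ψ(d) = 0 quantises k = nπ/d, hence E_n = ℏ²k²/2m = n²π²ℏ²/(2md²).
E_3 = 3² × π² / (2 × 1.52 × 2.67²) = 4.099.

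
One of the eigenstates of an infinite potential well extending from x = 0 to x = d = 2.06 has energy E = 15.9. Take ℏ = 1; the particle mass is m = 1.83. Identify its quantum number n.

n = 5

From E_n = n²π²ℏ²/(2md²) invert to n = √(2md²E)/(πℏ).
n = (2.06/π) × √(2 × 1.83 × 15.9) = 5.002 → n = 5.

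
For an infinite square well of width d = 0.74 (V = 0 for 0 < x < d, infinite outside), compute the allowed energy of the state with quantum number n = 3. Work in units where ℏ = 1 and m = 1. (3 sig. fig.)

E = 81.1

The infinite-well eigenfunctions ψ_n = √(2/d) sin(nπx/d) vanish at both walls, giving E_n = n²π²ℏ²/(2md²).
E_3 = 3² × π² / (2 × 1 × 0.74²) = 81.11.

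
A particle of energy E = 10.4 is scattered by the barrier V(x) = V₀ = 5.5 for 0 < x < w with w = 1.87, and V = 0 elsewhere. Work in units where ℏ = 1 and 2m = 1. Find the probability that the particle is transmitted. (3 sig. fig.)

T = 0.905

E > V₀: inside the barrier k₂ = √(2m(E − V₀))/ℏ = 2.214, k₂w = 4.139.
Matching at both interfaces gives T⁻¹ = 1 + V₀² sin²(k₂w) / [4E(E − V₀)] = 1.105, hence T = 0.905.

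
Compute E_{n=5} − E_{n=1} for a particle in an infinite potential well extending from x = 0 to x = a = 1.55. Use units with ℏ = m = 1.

E_n = n²π²ℏ²/(2ma²), so ΔE = (5² − 1²) π²ℏ²/(2ma²).
ΔE = 24 × π² / (2 × 1 × 1.55²) = 49.30.

ΔE = 49.3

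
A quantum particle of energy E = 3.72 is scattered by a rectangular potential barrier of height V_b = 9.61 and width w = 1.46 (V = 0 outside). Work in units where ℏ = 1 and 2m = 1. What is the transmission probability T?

E < V_b: inside the barrier ψ ∝ e^{±κx} with κ = √(2m(V_b − E))/ℏ = 2.427.
κw = 3.543, sinh(κw) = 17.28.
Matching ψ, ψ′ at both faces gives T = [1 + V_b² sinh²(κw) / (4E(V_b − E))]⁻¹ = 1/315.5 = 0.00317.

T = 0.00317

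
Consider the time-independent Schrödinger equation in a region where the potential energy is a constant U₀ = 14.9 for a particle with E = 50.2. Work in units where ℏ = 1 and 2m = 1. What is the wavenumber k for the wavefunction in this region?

k = 5.94

With E > U₀ the solution is oscillatory, ψ ∝ e^{±ikx} with k = √(2m(E − U₀))/ℏ.
k = √(2 × 0.5 × 35.3) = 5.941.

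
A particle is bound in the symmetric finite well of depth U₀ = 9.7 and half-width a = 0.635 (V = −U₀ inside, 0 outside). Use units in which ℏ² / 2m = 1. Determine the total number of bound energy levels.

N = 2

The dimensionless depth is z₀ = a√(2mU₀)/ℏ = 0.635 × √(9.700) = 1.978.
A new bound state (alternating even/odd) appears each time z₀ passes a multiple of π/2, so N = ⌊2z₀/π⌋ + 1 = ⌊1.259⌋ + 1 = 2.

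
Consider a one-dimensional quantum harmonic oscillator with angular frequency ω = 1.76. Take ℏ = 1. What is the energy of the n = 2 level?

E = 4.40

The oscillator eigenvalues are E_n = ℏω(n + ½), so E_2 = 1.76 × 2.5 = 4.400.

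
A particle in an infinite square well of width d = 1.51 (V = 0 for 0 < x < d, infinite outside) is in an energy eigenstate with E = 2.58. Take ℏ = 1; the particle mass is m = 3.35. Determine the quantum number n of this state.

From E_n = n²π²ℏ²/(2md²) invert to n = √(2md²E)/(πℏ).
n = (1.51/π) × √(2 × 3.35 × 2.58) = 1.998 → n = 2.

n = 2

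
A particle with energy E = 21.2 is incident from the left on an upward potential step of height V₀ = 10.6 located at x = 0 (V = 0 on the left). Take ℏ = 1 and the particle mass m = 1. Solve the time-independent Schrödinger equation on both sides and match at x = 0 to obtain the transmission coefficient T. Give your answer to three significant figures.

T = 0.971

The wavenumbers are k₁ = √(2mE)/ℏ = 6.512 on the left and k₂ = √(2m(E − V₀))/ℏ = 4.604 on the right.
Continuity of ψ and ψ′ at the step yields the reflection amplitude r = (k₁ − k₂)/(k₁ + k₂) = 0.1716; thus R = |r|² = 0.02944, T = 0.9706.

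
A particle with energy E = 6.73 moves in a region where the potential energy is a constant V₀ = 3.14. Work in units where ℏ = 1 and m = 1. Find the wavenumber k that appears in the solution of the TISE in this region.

k = 2.68

With E > V₀ the solution is oscillatory, ψ ∝ e^{±ikx} with k = √(2m(E − V₀))/ℏ.
k = √(2 × 1 × 3.59) = 2.680.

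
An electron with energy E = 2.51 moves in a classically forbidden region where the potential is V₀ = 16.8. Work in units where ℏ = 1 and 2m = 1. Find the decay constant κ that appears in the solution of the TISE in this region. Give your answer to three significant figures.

Since E < V₀ the TISE in this region is ψ'' = κ²ψ with κ = √(2m(V₀ − E))/ℏ.
κ = √(2 × 0.5 × 14.29) = 3.780.

κ = 3.78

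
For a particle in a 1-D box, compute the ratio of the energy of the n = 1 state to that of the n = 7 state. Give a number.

0.0204082

Since E_n ∝ n², the ratio is (1/7)² = 0.0204082.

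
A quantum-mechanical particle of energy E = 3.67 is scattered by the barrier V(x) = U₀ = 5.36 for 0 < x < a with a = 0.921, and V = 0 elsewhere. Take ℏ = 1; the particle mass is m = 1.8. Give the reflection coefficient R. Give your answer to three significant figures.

E < U₀: inside the barrier ψ ∝ e^{±κx} with κ = √(2m(U₀ − E))/ℏ = 2.467.
κa = 2.272, sinh(κa) = 4.796.
The exact tunnelling result is T⁻¹ = 1 + U₀² sinh²(κa) / [4E(U₀ − E)] = 27.64, so T = 0.0362.
R = 1 − T = 0.964.

R = 0.964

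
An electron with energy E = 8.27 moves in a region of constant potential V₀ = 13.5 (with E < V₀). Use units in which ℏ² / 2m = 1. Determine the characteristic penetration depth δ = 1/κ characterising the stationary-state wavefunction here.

Since E < V₀ the TISE in this region is ψ'' = κ²ψ with κ = √(2m(V₀ − E))/ℏ.
κ = √(2 × 0.5 × 5.23) = 2.287. The penetration depth is δ = 1/κ = 0.437.

δ = 0.437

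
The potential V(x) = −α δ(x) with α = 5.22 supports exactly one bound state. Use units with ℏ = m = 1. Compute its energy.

For x ≠ 0 the bound state is ψ ∝ e^{−κ|x|}; integrating the TISE across the delta gives the cusp condition 2κ = 2mα/ℏ², so κ = 5.220.
Then E = −ℏ²κ²/(2m) = −mα²/(2ℏ²) = -13.62.

E = -13.6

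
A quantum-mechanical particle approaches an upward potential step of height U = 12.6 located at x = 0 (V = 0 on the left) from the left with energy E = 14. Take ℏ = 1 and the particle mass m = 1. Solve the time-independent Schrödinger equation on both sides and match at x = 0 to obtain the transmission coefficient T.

T = 0.730

On each side the TISE gives plane waves with k = √(2m(E − V))/ℏ: k₁ = √(2·1·14) = 5.292, k₂ = √(2·1·1.4) = 1.673.
Matching ψ and ψ′ at x = 0 gives r = (k₁ − k₂)/(k₁ + k₂), so R = r² = 0.2699 and T = 1 − R = 0.7301.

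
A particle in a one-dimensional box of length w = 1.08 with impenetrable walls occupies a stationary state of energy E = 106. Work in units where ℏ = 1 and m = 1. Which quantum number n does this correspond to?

For an infinite well E_n = n²π²ℏ²/(2mw²), so n = (w/πℏ)√(2mE).
n = (1.08/π) × √(2 × 1 × 106) = 5.005 → n = 5.

n = 5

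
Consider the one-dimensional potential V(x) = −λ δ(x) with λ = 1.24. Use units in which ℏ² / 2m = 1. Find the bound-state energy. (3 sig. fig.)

E = -0.384

For x ≠ 0 the bound state is ψ ∝ e^{−κ|x|}; integrating the TISE across the delta gives the cusp condition 2κ = 2mλ/ℏ², so κ = 0.6200.
Then E = −ℏ²κ²/(2m) = −mλ²/(2ℏ²) = -0.3844.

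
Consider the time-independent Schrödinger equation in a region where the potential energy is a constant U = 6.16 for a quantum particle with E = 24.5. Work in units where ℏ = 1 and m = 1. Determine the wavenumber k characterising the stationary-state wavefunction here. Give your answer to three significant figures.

With E > U the solution is oscillatory, ψ ∝ e^{±ikx} with k = √(2m(E − U))/ℏ.
k = √(2 × 1 × 18.34) = 6.056.

k = 6.06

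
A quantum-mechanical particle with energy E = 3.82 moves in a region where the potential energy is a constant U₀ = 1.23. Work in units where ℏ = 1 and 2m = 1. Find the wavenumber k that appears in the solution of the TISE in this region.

With E > U₀ the solution is oscillatory, ψ ∝ e^{±ikx} with k = √(2m(E − U₀))/ℏ.
k = √(2 × 0.5 × 2.59) = 1.609.

k = 1.61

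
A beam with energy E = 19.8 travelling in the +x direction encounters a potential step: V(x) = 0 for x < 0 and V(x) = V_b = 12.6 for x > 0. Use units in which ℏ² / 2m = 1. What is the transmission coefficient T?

On each side the TISE gives plane waves with k = √(2m(E − V))/ℏ: k₁ = √(2·½·19.8) = 4.450, k₂ = √(2·½·7.2) = 2.683.
Matching ψ and ψ′ at x = 0 gives r = (k₁ − k₂)/(k₁ + k₂), so R = r² = 0.06133 and T = 1 − R = 0.9387.

T = 0.939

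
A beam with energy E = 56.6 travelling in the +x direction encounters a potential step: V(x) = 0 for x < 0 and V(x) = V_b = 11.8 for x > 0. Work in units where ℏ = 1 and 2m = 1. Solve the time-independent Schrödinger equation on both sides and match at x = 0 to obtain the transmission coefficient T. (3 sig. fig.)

The wavenumbers are k₁ = √(2mE)/ℏ = 7.523 on the left and k₂ = √(2m(E − V_b))/ℏ = 6.693 on the right.
Continuity of ψ and ψ′ at the step yields the reflection amplitude r = (k₁ − k₂)/(k₁ + k₂) = 0.05838; thus R = |r|² = 0.003409, T = 0.9966.

T = 0.997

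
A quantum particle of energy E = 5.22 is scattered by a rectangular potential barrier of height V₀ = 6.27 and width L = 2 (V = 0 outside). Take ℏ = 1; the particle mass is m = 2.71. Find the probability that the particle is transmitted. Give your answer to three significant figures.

T = 0.000160

E < V₀: inside the barrier ψ ∝ e^{±κx} with κ = √(2m(V₀ − E))/ℏ = 2.386.
κL = 4.771, sinh(κL) = 59.02.
Matching ψ, ψ′ at both faces gives T = [1 + V₀² sinh²(κL) / (4E(V₀ − E))]⁻¹ = 1/6248 = 0.000160.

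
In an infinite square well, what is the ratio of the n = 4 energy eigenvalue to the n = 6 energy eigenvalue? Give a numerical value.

E_n = n²π²ℏ²/(2mL²) so the ratio is n₂²/n₁² = 16/36 = 0.444444.

0.444444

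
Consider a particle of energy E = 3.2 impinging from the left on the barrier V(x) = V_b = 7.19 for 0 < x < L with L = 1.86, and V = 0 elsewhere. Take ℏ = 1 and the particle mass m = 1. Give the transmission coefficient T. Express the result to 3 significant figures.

E < V_b: inside the barrier ψ ∝ e^{±κx} with κ = √(2m(V_b − E))/ℏ = 2.825.
κL = 5.254, sinh(κL) = 95.69.
Matching ψ, ψ′ at both faces gives T = [1 + V_b² sinh²(κL) / (4E(V_b − E))]⁻¹ = 1/9270 = 0.000108.

T = 0.000108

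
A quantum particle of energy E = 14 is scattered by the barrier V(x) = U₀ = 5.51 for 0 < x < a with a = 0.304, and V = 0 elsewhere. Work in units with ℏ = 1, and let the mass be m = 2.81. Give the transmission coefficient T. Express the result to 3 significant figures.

E > U₀: inside the barrier k₂ = √(2m(E − U₀))/ℏ = 6.908, k₂a = 2.100.
Matching at both interfaces gives T⁻¹ = 1 + U₀² sin²(k₂a) / [4E(E − U₀)] = 1.048, hence T = 0.955.

T = 0.955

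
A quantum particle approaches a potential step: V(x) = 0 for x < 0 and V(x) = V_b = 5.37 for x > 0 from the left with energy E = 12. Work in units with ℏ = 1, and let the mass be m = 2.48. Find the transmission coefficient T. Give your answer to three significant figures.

On each side the TISE gives plane waves with k = √(2m(E − V))/ℏ: k₁ = √(2·2.48·12) = 7.715, k₂ = √(2·2.48·6.63) = 5.735.
Matching ψ and ψ′ at x = 0 gives r = (k₁ − k₂)/(k₁ + k₂), so R = r² = 0.02168 and T = 1 − R = 0.9783.

T = 0.978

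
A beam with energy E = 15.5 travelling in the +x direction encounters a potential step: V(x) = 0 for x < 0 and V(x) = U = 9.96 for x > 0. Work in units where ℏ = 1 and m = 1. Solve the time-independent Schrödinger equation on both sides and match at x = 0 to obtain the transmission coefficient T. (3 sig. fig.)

The wavenumbers are k₁ = √(2mE)/ℏ = 5.568 on the left and k₂ = √(2m(E − U))/ℏ = 3.329 on the right.
Continuity of ψ and ψ′ at the step yields the reflection amplitude r = (k₁ − k₂)/(k₁ + k₂) = 0.2517; thus R = |r|² = 0.06335, T = 0.9367.

T = 0.937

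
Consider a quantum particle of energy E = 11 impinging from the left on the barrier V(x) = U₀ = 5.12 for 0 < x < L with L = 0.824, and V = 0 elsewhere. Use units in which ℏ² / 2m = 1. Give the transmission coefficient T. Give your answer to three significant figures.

T = 0.923

Above the barrier the interior wavenumber is k₂ = √(2m(E − U₀))/ℏ = 2.425, giving phase k₂L = 1.998.
Matching at both interfaces gives T⁻¹ = 1 + U₀² sin²(k₂L) / [4E(E − U₀)] = 1.084, hence T = 0.923.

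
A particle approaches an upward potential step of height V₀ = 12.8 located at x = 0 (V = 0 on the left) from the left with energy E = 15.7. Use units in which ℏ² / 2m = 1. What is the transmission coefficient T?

T = 0.841

On each side the TISE gives plane waves with k = √(2m(E − V))/ℏ: k₁ = √(2·½·15.7) = 3.962, k₂ = √(2·½·2.9) = 1.703.
Matching ψ and ψ′ at x = 0 gives r = (k₁ − k₂)/(k₁ + k₂), so R = r² = 0.1591 and T = 1 − R = 0.8409.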